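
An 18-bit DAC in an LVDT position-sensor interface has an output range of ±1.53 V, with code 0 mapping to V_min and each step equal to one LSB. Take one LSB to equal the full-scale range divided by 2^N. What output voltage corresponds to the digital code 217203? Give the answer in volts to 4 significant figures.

Span: 1.53 V − (-1.53 V) = 3.06 V. LSB = 3.06 V / 2^18.
Output = V_min + (217203/262144) × range = -1.53 + 0.828564 × 3.06 V
      = -1.53 + 2.53540 = 1.00540 V.

1.005 V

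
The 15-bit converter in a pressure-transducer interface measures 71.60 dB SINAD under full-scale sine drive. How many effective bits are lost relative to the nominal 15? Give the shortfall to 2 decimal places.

3.40 bits

N_eff = (71.60 − 1.76)/6.02 = 11.6013 bits.
Lost resolution: 15 − 11.6013 = 3.3987 bits.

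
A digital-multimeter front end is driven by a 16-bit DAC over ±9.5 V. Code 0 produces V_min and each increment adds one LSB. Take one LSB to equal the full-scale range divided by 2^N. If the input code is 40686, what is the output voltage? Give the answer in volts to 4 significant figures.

Span: 9.5 V − (-9.5 V) = 19 V. LSB = 19 V / 2^16.
V_out = V_min + code × LSB = -9.5 V + 40686 × 19 V / 65536
      = -9.5 V + 11.7956 V = 2.29556 V.

2.296 V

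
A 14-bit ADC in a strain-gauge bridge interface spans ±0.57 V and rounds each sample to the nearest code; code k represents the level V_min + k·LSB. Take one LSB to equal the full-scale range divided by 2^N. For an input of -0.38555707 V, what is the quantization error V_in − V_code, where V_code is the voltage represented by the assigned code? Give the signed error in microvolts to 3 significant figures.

Full-scale range = 0.57 V − (-0.57 V) = 1.14 V. LSB = 1.14 V / 2^14 ≈ 69.58 µV.
Position in LSBs: (-0.38555707 − (-0.57)) × 16384/1.14 = 2650.8008; rounding gives k = 2651.
V_code = -0.57 + (2651/16384) × 1.14 = -0.38554321289 V.
V_in − V_code = -0.38555707 − (-0.38554321289) = −13.9 µV.

−13.9 µV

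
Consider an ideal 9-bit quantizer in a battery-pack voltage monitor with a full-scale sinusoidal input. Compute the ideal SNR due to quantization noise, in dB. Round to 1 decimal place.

55.9 dB

SNR = 6.02·9 + 1.76 = 55.94 dB.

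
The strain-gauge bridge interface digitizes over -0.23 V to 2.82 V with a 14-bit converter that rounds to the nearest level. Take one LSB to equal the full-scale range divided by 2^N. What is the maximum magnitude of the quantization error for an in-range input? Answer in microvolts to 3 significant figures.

93.1 µV

Full-scale range = 2.82 V − (-0.23 V) = 3.05 V.
Step size = 3.05/16384 V = 186.16 µV.
|e|_max = LSB/2 = 93.1 µV.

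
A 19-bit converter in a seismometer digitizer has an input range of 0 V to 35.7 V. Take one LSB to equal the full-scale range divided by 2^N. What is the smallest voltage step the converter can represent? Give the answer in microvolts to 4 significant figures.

Range is 35.7 V.
There are 2^19 = 524288 steps.
LSB = 35.7 V ÷ 2^19 = 35.7/524288 V = 68.09 µV.

68.09 µV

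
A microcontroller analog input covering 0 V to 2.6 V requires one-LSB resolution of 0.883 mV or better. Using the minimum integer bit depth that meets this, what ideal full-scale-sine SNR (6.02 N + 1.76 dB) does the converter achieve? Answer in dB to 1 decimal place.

74.0 dB

Range is 2.6 V.
2.6 V / 0.883 mV = 2945. Since 2^11 = 2048 and 2^12 = 4096, N = 12.
SNR = 6.02 × 12 + 1.76 = 74.00 dB.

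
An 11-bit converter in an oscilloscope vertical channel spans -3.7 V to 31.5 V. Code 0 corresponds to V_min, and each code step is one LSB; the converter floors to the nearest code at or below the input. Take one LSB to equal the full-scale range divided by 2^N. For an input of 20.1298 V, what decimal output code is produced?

1386

Range = 31.5 − (-3.7) = 35.2 V. LSB = 35.2 V / 2^11 ≈ 17.19 mV.
(V_in − V_min) × 2^11/range = (20.1298 − (-3.7)) × 2048/35.2 = 1386.461.
Floor → code = 1386.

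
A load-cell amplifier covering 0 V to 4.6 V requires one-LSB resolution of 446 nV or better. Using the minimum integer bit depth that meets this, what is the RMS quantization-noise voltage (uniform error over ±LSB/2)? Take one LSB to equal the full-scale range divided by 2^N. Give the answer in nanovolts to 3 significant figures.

Span = 4.6 V.
Levels needed ≥ 4.6/446 nV = 1.031e7. 2^24 = 16777216 suffices, so N_min = 24.
Step size = 4.6/16777216 V = 274.18 nV.
RMS noise = LSB/√12 = 79.1 nV.

79.1 nV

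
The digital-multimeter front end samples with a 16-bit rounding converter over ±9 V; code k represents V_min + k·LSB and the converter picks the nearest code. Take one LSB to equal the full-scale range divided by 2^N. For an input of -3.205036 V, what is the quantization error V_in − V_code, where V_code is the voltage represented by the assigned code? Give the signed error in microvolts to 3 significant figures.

Range = 9 − (-9) = 18 V. LSB = 18 V / 2^16 ≈ 274.7 µV.
Position in LSBs: (-3.205036 − (-9)) × 65536/18 = 21098.8200; rounding gives k = 21099.
Reconstructed level: -9 + 21099 × 18/65536 V = -3.2049865723 V.
Error = V_in − V_code = -3.205036 − (-3.2049865723) = −49.4 µV.

−49.4 µV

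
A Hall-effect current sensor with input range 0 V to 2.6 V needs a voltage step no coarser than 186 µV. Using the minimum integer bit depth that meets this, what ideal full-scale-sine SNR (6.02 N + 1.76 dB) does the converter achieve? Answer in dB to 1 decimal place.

86.0 dB

Full-scale range = 2.6 V.
Need 2^N ≥ 2.6 V / 186 µV = 13980 → N_min = 14.
SNR = 6.02 × 14 + 1.76 = 86.04 dB.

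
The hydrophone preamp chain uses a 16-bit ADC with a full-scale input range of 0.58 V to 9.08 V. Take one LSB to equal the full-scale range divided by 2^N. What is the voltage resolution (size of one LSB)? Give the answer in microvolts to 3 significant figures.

130 µV

Range = 9.08 − (0.58) = 8.5 V.
Number of codes = 2^16 = 65536.
LSB = 8.5 V / 2^16 = 130 µV.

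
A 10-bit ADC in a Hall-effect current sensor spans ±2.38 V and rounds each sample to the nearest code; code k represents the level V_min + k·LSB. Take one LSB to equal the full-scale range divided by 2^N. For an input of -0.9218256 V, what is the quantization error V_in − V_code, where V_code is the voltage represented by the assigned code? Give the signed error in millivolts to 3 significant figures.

−1.43 mV

Range = 2.38 − (-2.38) = 4.76 V. LSB = 4.76 V / 2^10 ≈ 4.648 mV.
Position in LSBs: (-0.9218256 − (-2.38)) × 1024/4.76 = 313.6913; rounding gives k = 314.
V_code = V_min + k × range/2^10 = -2.38 + 314 × 4.76/1024 = -0.9203906250 V.
Error = V_in − V_code = -0.9218256 − (-0.9203906250) = −1.43 mV.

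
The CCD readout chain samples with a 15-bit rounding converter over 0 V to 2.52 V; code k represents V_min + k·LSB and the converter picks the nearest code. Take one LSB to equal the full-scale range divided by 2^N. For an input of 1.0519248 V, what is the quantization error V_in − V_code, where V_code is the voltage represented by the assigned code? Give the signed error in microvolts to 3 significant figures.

Full-scale range = 2.52 V. LSB = 2.52 V / 2^15 ≈ 76.90 µV.
(V_in − V_min)/LSB = (1.0519248 − (0)) × 32768/2.52 = 13678.3618 → nearest code k = 13678.
V_code = 0 + (13678/32768) × 2.52 = 1.0518969727 V.
Error = V_in − V_code = 1.0519248 − (1.0518969727) = +27.8 µV.

+27.8 µV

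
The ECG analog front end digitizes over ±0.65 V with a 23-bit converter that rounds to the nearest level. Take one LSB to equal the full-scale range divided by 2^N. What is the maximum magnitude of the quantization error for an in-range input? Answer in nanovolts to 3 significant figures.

Full-scale range = 0.65 V − (-0.65 V) = 1.3 V.
One LSB is 1.3 V / 8388608 = 154.97 nV.
|e|_max = LSB/2 = 77.5 nV.

77.5 nV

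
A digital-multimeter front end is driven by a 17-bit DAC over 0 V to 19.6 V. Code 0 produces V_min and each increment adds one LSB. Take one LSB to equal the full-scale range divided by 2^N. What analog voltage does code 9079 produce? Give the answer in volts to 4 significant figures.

1.358 V

Span = 19.6 V. LSB = 19.6 V / 2^17.
V_out = V_min + code × LSB = 0 V + 9079 × 19.6 V / 131072
      = 0 + 1.35764 = 1.35764 V.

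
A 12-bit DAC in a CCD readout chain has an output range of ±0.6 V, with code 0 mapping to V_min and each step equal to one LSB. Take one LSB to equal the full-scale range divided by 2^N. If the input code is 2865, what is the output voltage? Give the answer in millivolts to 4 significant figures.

The full-scale span is 0.6 − (-0.6) = 1.2 V. LSB = 1.2 V / 2^12.
V_out = V_min + code × LSB = -0.6 V + 2865 × 1.2 V / 4096
      = -0.6 V + 0.839355 V = 0.239355 V.

239.4 mV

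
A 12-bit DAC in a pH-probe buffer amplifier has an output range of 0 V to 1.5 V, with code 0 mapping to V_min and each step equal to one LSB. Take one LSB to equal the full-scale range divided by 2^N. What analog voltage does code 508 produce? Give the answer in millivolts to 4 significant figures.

186.0 mV

Full-scale range = 1.5 V. LSB = 1.5 V / 2^12.
V_out = 0 + 508 × (1.5/4096) V
      = 0 V + 0.186035 V = 0.186035 V.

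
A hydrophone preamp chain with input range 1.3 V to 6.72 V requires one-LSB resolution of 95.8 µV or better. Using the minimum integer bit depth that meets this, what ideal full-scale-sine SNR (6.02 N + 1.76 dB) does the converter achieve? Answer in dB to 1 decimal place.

98.1 dB

Span: 6.72 V − (1.3 V) = 5.42 V.
Required number of levels: 5.42/95.8 µV = 56576; smallest N with 2^N ≥ that is 16.
SNR = 6.02 × 16 + 1.76 = 98.08 dB.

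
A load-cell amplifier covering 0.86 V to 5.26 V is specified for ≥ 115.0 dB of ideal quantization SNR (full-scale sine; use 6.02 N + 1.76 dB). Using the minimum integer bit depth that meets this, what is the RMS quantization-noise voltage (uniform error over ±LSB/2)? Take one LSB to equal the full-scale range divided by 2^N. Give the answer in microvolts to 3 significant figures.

2.42 µV

Full-scale range = 5.26 V − (0.86 V) = 4.4 V.
Required N = ⌈(115.0 − 1.76)/6.02⌉ = ⌈18.811⌉ = 19.
One LSB is 4.4 V / 524288 = 8.3923 µV.
σ_q = LSB/√12 = 8.3923 µV/3.4641 = 2.42 µV.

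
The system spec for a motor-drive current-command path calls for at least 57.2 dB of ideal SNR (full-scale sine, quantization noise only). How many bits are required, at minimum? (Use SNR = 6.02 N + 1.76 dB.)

10 bits

Solving 6.02 N ≥ 57.2 − 1.76: N ≥ 9.209. Round up → N = 10.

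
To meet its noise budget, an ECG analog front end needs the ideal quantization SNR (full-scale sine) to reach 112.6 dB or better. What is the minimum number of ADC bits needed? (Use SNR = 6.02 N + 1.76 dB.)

Solving 6.02 N ≥ 112.6 − 1.76: N ≥ 18.412. Round up → N = 19.

19 bits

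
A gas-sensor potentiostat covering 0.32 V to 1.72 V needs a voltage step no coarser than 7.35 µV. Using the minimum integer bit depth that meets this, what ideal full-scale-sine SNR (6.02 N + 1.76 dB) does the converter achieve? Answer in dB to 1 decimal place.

Full-scale range = 1.72 V − (0.32 V) = 1.4 V.
1.4 V / 7.35 µV = 190500. Since 2^17 = 131072 and 2^18 = 262144, N = 18.
6.02(18) + 1.76 = 110.12 dB.

110.1 dB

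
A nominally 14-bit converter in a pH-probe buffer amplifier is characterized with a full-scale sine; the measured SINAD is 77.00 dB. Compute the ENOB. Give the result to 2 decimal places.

ENOB = (77.00 − 1.76)/6.02 = 12.4983 bits.

12.50 bits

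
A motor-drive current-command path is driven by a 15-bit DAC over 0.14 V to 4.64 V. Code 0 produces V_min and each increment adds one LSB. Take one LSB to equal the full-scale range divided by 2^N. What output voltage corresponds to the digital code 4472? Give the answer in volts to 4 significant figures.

Full-scale range = 4.64 V − (0.14 V) = 4.5 V. LSB = 4.5 V / 2^15.
V_out = V_min + code × LSB = 0.14 V + 4472 × 4.5 V / 32768
      = 0.14 + 0.614136 = 0.754136 V.

0.7541 V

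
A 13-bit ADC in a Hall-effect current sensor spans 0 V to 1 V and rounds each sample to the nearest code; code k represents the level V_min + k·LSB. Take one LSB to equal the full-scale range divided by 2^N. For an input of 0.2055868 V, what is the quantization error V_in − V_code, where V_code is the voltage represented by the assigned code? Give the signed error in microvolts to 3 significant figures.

+20.4 µV

Full-scale range = 1 V. LSB = 1 V / 2^13 ≈ 122.1 µV.
(V_in − V_min)/LSB = (0.2055868 − (0)) × 8192/1 = 1684.1671 → nearest code k = 1684.
V_code = V_min + k × range/2^13 = 0 + 1684 × 1/8192 = 0.2055664063 V.
e = 0.2055868 − (0.2055664063) = +20.4 µV.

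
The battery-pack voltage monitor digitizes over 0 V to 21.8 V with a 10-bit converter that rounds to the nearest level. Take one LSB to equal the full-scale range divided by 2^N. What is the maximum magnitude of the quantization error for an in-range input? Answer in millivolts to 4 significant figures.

10.64 mV

V_FS = 21.8 V.
One LSB is 21.8 V / 1024 = 21.2891 mV.
Worst-case error for round-to-nearest is half an LSB: 10.64 mV.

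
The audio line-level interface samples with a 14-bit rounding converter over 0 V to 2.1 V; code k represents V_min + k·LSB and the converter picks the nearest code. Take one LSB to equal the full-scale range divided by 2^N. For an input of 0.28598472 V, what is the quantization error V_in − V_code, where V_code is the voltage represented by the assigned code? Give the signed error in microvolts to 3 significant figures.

Full-scale range = 2.1 V. LSB = 2.1 V / 2^14 ≈ 128.2 µV.
(V_in − V_min)/LSB = (0.28598472 − (0)) × 16384/2.1 = 2231.2255 → nearest code k = 2231.
Reconstructed level: 0 + 2231 × 2.1/16384 V = 0.28595581055 V.
e = 0.28598472 − (0.28595581055) = +28.9 µV.

+28.9 µV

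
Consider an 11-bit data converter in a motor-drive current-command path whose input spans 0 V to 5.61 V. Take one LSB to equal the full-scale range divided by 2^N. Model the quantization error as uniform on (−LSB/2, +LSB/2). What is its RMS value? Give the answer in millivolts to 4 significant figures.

0.7908 mV

Span = 5.61 V.
Step size = 5.61/2048 V = 2.73926 mV.
σ_q = LSB/√12 = 2.73926 mV/3.4641 = 0.7908 mV.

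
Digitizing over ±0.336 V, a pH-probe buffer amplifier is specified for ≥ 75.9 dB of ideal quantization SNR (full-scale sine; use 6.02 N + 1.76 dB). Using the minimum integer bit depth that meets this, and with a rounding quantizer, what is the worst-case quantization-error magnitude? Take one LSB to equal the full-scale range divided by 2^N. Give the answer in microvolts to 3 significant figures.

Span: 0.336 V − (-0.336 V) = 0.672 V.
N ≥ (75.9 − 1.76)/6.02 = 12.316 → N_min = 13.
One LSB is 0.672 V / 8192 = 82.031 µV.
Max error for round-to-nearest is LSB/2 = 41.0 µV.

41.0 µV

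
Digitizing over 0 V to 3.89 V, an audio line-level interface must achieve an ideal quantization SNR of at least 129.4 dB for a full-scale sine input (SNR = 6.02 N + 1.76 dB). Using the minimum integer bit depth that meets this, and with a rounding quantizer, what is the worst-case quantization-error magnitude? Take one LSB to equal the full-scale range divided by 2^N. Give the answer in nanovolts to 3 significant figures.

Span = 3.89 V.
N ≥ (129.4 − 1.76)/6.02 = 21.203 → N_min = 22.
LSB = 3.89 V / 2^22 = 0.92745 µV.
|e|_max = LSB/2 = 464 nV.

464 nV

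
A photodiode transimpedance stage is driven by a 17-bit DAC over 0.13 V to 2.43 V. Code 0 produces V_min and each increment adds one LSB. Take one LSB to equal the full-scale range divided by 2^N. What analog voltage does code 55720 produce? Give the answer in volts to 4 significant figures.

1.108 V

Range = 2.43 − (0.13) = 2.3 V. LSB = 2.3 V / 2^17.
V_out = 0.13 + 55720 × (2.3/131072) V
      = 0.13 + 0.977753 = 1.10775 V.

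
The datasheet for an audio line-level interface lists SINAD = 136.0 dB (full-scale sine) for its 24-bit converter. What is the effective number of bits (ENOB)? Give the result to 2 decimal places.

22.30 bits

Inverting SNR = 6.02 N + 1.76: N_eff = (136.0 − 1.76)/6.02 = 22.2990.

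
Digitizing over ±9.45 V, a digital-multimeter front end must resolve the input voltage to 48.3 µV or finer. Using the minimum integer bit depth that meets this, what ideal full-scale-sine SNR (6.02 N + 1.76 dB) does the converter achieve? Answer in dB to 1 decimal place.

Full-scale range = 9.45 V − (-9.45 V) = 18.9 V.
Required number of levels: 18.9/48.3 µV = 391300; smallest N with 2^N ≥ that is 19.
Ideal SNR at N = 19: 6.02·19 + 1.76 = 116.1 dB.

116.1 dB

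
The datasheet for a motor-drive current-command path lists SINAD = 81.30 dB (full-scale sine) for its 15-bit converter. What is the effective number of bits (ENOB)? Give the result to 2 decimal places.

(81.30 − 1.76) / 6.02 = 79.54/6.02 = 13.2126 effective bits.

13.21 bits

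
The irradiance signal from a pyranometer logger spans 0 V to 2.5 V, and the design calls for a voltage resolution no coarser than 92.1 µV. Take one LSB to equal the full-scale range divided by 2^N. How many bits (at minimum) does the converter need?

Full-scale range = 2.5 V.
2.5 V / 92.1 µV = 27140. Since 2^14 = 16384 and 2^15 = 32768, N = 15.

15 bits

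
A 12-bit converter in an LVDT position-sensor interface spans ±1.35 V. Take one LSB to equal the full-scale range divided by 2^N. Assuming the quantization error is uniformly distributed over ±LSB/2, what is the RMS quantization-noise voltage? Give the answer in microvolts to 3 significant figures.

Full-scale range = 1.35 V − (-1.35 V) = 2.7 V.
One LSB is 2.7 V / 4096 = 0.65918 mV.
RMS of a uniform error over width LSB is LSB/√12 = 190 µV.

190 µV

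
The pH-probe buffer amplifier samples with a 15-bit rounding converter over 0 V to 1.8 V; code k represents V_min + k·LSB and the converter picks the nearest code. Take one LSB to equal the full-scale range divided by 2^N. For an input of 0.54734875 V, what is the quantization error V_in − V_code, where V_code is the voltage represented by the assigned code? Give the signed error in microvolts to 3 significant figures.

Full-scale range = 1.8 V. LSB = 1.8 V / 2^15 ≈ 54.93 µV.
(V_in − V_min)/LSB = (0.54734875 − (0)) × 32768/1.8 = 9964.1799 → nearest code k = 9964.
V_code = V_min + k × range/2^15 = 0 + 9964 × 1.8/32768 = 0.54733886719 V.
e = 0.54734875 − (0.54733886719) = +9.88 µV.

+9.88 µV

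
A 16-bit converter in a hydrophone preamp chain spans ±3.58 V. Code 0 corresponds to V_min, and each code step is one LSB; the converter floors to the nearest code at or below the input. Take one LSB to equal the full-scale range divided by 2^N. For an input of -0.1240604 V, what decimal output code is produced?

Full-scale range = 3.58 V − (-3.58 V) = 7.16 V. LSB = 7.16 V / 2^16 ≈ 109.3 µV.
V_in − V_min = -0.1240604 − (-3.58) = 3.4559396 V.
Divide by LSB: 3.4559396 × 65536/7.16 = 31632.4661.
Truncating gives code 31632.

31632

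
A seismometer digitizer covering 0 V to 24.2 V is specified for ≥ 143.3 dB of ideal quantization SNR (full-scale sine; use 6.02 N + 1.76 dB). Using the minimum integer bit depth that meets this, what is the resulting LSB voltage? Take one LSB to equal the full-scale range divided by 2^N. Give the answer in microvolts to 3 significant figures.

1.44 µV

Full-scale range = 24.2 V.
Required N = ⌈(143.3 − 1.76)/6.02⌉ = ⌈23.512⌉ = 24.
Step size = 24.2/16777216 V = 1.44 µV.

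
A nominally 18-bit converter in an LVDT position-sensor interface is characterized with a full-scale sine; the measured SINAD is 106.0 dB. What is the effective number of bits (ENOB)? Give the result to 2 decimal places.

17.32 bits

ENOB = (SINAD − 1.76) / 6.02 = (106.0 − 1.76) / 6.02 = 104.24 / 6.02 = 17.3156.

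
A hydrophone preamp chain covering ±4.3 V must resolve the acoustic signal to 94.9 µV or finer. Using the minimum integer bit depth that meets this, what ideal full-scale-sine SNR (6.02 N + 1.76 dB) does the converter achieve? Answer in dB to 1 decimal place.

104.1 dB

The full-scale span is 4.3 − (-4.3) = 8.6 V.
Required number of levels: 8.6/94.9 µV = 90622; smallest N with 2^N ≥ that is 17.
SNR = 6.02 × 17 + 1.76 = 104.10 dB.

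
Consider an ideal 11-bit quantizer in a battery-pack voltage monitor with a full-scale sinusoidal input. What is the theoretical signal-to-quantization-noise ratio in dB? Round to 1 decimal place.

6.02(11) + 1.76 = 66.22 + 1.76 = 67.98 dB.

68.0 dB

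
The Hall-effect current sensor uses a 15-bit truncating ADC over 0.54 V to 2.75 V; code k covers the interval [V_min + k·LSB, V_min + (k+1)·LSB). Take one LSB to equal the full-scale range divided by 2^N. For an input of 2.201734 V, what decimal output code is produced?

24638

Full-scale range = 2.75 V − (0.54 V) = 2.21 V. LSB = 2.21 V / 2^15 ≈ 67.44 µV.
code = ⌊(V_in − V_min)/LSB⌋ = ⌊(V_in − V_min) × 2^15 / range⌋
     = ⌊(2.201734 − (0.54)) × 32768 / 2.21⌋ = ⌊1.661734 × 32768/2.21⌋
     = ⌊24638.778⌋ = 24638.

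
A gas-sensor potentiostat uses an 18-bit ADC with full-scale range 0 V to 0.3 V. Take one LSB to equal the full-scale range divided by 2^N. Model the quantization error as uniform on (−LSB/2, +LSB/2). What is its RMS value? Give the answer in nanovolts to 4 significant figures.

V_FS = 0.3 V.
One LSB is 0.3 V / 262144 = 1.14441 µV.
V_rms = LSB/√12 = 1.14441 µV / √12 = 330.4 nV.

330.4 nV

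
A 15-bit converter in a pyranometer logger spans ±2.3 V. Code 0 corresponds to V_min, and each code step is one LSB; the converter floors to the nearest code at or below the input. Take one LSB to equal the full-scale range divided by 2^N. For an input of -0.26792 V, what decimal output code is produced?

Range = 2.3 − (-2.3) = 4.6 V. LSB = 4.6 V / 2^15 ≈ 140.4 µV.
code = ⌊(V_in − V_min)/LSB⌋ = ⌊(V_in − V_min) × 2^15 / range⌋
     = ⌊(-0.26792 − (-2.3)) × 32768 / 4.6⌋ = ⌊2.03208 × 32768/4.6⌋
     = ⌊14475.478⌋ = 14475.

14475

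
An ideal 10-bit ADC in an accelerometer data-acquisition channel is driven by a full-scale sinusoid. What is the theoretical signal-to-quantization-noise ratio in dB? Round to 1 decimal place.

62.0 dB

SNR = 6.02·10 + 1.76 = 61.96 dB.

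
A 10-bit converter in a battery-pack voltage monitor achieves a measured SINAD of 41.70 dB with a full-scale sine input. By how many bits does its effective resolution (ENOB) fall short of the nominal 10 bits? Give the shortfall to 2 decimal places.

ENOB = (SINAD − 1.76)/6.02 = (41.70 − 1.76)/6.02 = 6.6346 bits.
Shortfall = 10 − 6.6346 = 3.3654 bits.

3.37 bits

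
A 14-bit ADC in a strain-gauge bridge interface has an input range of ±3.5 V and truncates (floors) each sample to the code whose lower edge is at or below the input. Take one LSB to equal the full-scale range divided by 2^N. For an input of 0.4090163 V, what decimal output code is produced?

Range = 3.5 − (-3.5) = 7 V. LSB = 7 V / 2^14 ≈ 427.2 µV.
V_in − V_min = 0.4090163 − (-3.5) = 3.9090163 V.
Divide by LSB: 3.9090163 × 16384/7 = 9149.3319.
Truncating gives code 9149.

9149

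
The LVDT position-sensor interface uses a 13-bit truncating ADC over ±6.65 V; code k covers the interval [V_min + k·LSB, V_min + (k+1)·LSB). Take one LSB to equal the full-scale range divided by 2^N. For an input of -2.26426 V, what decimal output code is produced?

Range = 6.65 − (-6.65) = 13.3 V. LSB = 13.3 V / 2^13 ≈ 1.624 mV.
(V_in − V_min) × 2^13/range = (-2.26426 − (-6.65)) × 8192/13.3 = 2701.352.
Floor → code = 2701.

2701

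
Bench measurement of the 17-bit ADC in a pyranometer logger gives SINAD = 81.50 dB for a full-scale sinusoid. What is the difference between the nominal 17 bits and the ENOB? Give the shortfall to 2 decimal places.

3.75 bits

N_eff = (81.50 − 1.76)/6.02 = 13.2458 bits.
Shortfall = 17 − 13.2458 = 3.7542 bits.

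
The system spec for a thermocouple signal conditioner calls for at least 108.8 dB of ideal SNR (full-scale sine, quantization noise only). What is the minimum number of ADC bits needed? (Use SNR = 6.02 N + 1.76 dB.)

18 bits

N ≥ (108.8 − 1.76)/6.02 = 17.781 → N_min = 18.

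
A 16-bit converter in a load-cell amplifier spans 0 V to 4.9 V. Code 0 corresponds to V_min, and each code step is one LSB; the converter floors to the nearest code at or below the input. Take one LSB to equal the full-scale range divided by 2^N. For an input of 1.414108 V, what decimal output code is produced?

18913

Full-scale range = 4.9 V. LSB = 4.9 V / 2^16 ≈ 74.77 µV.
(V_in − V_min) × 2^16/range = (1.414108 − (0)) × 65536/4.9 = 18913.262.
Floor → code = 18913.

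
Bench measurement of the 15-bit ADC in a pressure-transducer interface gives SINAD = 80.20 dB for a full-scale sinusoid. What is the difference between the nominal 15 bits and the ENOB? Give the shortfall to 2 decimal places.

N_eff = (80.20 − 1.76)/6.02 = 13.0299 bits.
Lost resolution: 15 − 13.0299 = 1.9701 bits.

1.97 bits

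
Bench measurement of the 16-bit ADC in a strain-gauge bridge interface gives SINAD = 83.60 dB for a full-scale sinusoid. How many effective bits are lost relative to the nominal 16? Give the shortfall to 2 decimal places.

2.41 bits

ENOB = (SINAD − 1.76)/6.02 = (83.60 − 1.76)/6.02 = 13.5947 bits.
16 − 13.5947 = 2.41 bits below nominal.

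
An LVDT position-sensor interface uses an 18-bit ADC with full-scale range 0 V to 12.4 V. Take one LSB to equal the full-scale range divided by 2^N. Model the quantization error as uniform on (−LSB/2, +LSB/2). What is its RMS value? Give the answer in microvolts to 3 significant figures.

13.7 µV

Range is 12.4 V.
Step size = 12.4/262144 V = 47.302 µV.
For a uniform distribution on [−LSB/2, +LSB/2], V_rms = LSB/√12 = 47.302 µV/3.4641 = 13.7 µV.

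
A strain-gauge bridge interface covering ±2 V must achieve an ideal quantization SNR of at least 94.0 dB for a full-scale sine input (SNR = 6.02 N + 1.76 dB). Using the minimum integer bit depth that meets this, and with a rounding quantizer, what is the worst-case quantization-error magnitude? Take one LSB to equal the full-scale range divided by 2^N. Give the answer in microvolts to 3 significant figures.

30.5 µV

Range = 2 − (-2) = 4 V.
6.02 N + 1.76 ≥ 94.0 gives N ≥ 15.322, so the minimum integer is 16.
LSB = 4 V / 2^16 = 61.035 µV.
|e|_max = LSB/2 = 30.5 µV.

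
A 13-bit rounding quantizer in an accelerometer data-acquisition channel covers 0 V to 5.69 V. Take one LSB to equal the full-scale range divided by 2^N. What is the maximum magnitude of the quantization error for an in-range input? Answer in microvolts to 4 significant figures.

Span = 5.69 V.
LSB = 5.69 V / 2^13 = 0.694580 mV.
|e|_max = LSB/2 = 347.3 µV.

347.3 µV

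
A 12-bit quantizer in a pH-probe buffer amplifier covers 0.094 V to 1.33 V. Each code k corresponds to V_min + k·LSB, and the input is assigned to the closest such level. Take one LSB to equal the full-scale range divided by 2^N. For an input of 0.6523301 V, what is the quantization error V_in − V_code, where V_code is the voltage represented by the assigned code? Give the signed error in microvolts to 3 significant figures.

+78.1 µV

Span: 1.33 V − (0.094 V) = 1.236 V. LSB = 1.236 V / 2^12 ≈ 301.8 µV.
(0.6523301 − (0.094)) / LSB = 0.5583301 × 4096/1.236 = 1850.2590. Nearest integer: k = 1850.
V_code = 0.094 + (1850/4096) × 1.236 = 0.6522519531 V.
e = 0.6523301 − (0.6522519531) = +78.1 µV.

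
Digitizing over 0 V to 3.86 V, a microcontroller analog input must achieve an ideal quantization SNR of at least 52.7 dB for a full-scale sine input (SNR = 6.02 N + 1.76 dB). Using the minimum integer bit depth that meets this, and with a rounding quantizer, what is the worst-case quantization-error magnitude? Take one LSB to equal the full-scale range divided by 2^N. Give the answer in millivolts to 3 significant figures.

Full-scale range = 3.86 V.
N ≥ (52.7 − 1.76)/6.02 = 8.462 → N_min = 9.
Step size = 3.86/512 V = 7.5391 mV.
Max error for round-to-nearest is LSB/2 = 3.77 mV.

3.77 mV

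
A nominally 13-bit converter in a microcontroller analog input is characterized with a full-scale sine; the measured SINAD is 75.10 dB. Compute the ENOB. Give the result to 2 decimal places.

ENOB = (75.10 − 1.76)/6.02 = 12.1827 bits.

12.18 bits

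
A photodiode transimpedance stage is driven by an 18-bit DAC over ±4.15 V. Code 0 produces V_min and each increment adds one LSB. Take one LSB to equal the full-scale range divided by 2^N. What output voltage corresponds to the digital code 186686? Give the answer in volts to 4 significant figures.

1.761 V

Span: 4.15 V − (-4.15 V) = 8.3 V. LSB = 8.3 V / 2^18.
V_out = -4.15 + 186686 × (8.3/262144) V
      = -4.15 V + 5.91085 V = 1.76085 V.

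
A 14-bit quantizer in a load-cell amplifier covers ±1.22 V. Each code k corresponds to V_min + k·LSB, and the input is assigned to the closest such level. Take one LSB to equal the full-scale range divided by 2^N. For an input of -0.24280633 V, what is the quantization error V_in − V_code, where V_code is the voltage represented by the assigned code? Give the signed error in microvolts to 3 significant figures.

−57.3 µV

The full-scale span is 1.22 − (-1.22) = 2.44 V. LSB = 2.44 V / 2^14 ≈ 148.9 µV.
(-0.24280633 − (-1.22)) / LSB = 0.97719367 × 16384/2.44 = 6561.6152. Nearest integer: k = 6562.
Reconstructed level: -1.22 + 6562 × 2.44/16384 V = -0.24274902344 V.
V_in − V_code = -0.24280633 − (-0.24274902344) = −57.3 µV.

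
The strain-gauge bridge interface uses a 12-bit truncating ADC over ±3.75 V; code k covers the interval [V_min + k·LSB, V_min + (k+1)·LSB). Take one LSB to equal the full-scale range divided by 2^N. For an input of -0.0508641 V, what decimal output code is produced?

2020

Span: 3.75 V − (-3.75 V) = 7.5 V. LSB = 7.5 V / 2^12 ≈ 1.831 mV.
V_in − V_min = -0.0508641 − (-3.75) = 3.6991359 V.
Divide by LSB: 3.6991359 × 4096/7.5 = 2020.2214.
Truncating gives code 2020.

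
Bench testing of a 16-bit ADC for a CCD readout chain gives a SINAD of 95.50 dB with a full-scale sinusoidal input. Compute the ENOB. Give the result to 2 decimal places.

15.57 bits

Inverting SNR = 6.02 N + 1.76: N_eff = (95.50 − 1.76)/6.02 = 15.5714.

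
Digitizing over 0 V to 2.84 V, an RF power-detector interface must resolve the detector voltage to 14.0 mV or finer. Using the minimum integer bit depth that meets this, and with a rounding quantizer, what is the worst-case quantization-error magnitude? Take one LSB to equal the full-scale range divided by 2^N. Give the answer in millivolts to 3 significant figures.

Range is 2.84 V.
Required number of levels: 2.84/14.0 mV = 202.86; smallest N with 2^N ≥ that is 8.
LSB = 2.84 V / 2^8 = 11.094 mV.
Max error for round-to-nearest is LSB/2 = 5.55 mV.

5.55 mV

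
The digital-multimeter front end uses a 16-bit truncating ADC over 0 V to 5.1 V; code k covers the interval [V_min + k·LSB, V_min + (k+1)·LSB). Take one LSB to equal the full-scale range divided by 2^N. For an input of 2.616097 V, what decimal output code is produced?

Span = 5.1 V. LSB = 5.1 V / 2^16 ≈ 77.82 µV.
(V_in − V_min) × 2^16/range = (2.616097 − (0)) × 65536/5.1 = 33617.359.
Floor → code = 33617.

33617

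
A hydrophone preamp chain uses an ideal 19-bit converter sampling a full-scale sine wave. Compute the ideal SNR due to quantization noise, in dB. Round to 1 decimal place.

116.1 dB

For an ideal N-bit converter with full-scale sine input, SNR = 6.02 N + 1.76 dB. SNR = 6.02 × 19 + 1.76 = 114.38 + 1.76 = 116.14 dB.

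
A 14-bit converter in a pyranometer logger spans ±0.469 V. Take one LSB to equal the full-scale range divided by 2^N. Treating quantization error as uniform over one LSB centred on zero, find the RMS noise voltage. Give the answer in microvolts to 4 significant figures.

16.53 µV

Full-scale range = 0.469 V − (-0.469 V) = 0.938 V.
LSB = 0.938 V / 2^14 = 57.2510 µV.
σ_q = LSB/√12 = 57.2510 µV/3.4641 = 16.53 µV.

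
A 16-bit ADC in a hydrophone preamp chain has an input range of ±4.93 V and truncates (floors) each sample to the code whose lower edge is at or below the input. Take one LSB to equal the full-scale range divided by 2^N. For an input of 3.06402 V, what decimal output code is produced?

53133

Range = 4.93 − (-4.93) = 9.86 V. LSB = 9.86 V / 2^16 ≈ 150.5 µV.
code = ⌊(V_in − V_min)/LSB⌋ = ⌊(V_in − V_min) × 2^16 / range⌋
     = ⌊(3.06402 − (-4.93)) × 65536 / 9.86⌋ = ⌊7.99402 × 65536/9.86⌋
     = ⌊53133.478⌋ = 53133.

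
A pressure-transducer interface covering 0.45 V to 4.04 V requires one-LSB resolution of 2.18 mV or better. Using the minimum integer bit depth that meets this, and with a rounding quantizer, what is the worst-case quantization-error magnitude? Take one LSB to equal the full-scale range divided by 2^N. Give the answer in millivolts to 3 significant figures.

The full-scale span is 4.04 − (0.45) = 3.59 V.
3.59 V / 2.18 mV = 1647. Since 2^10 = 1024 and 2^11 = 2048, N = 11.
LSB = 3.59 V ÷ 2^11 = 3.59/2048 V = 1.7529 mV.
Max error for round-to-nearest is LSB/2 = 0.876 mV.

0.876 mV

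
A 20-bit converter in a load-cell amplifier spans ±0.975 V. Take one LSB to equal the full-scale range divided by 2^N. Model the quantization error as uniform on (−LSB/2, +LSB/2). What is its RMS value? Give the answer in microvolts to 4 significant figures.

Full-scale range = 0.975 V − (-0.975 V) = 1.95 V.
Step size = 1.95/1048576 V = 1.85966 µV.
σ_q = LSB/√12 = 1.85966 µV/3.4641 = 0.5368 µV.

0.5368 µV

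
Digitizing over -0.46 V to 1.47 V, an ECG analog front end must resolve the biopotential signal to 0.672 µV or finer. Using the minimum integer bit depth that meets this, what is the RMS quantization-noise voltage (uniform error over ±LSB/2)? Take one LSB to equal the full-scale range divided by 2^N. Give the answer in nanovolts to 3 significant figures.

Full-scale range = 1.47 V − (-0.46 V) = 1.93 V.
Need 2^N ≥ 1.93 V / 0.672 µV = 2.872e6 → N_min = 22.
LSB = 1.93 V ÷ 2^22 = 1.93/4194304 V = 460.15 nV.
σ_q = LSB/√12 = 460.15 nV/3.4641 = 133 nV.

133 nV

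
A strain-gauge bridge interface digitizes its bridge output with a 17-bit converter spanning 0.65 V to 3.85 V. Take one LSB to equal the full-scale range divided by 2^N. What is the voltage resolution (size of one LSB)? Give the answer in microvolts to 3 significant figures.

The full-scale span is 3.85 − (0.65) = 3.2 V.
There are 2^17 = 131072 steps.
Step size = 3.2/131072 V = 24.4 µV.

24.4 µV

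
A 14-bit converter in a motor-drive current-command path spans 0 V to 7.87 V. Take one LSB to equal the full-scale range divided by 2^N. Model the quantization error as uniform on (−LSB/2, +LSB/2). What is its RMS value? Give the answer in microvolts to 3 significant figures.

Span = 7.87 V.
LSB = 7.87 V ÷ 2^14 = 7.87/16384 V = 480.35 µV.
For a uniform distribution on [−LSB/2, +LSB/2], V_rms = LSB/√12 = 480.35 µV/3.4641 = 139 µV.

139 µV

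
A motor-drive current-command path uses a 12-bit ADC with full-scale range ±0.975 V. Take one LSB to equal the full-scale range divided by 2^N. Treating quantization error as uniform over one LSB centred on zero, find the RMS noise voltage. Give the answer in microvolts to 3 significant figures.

Full-scale range = 0.975 V − (-0.975 V) = 1.95 V.
One LSB is 1.95 V / 4096 = 476.07 µV.
V_rms = LSB/√12 = 476.07 µV / √12 = 137 µV.

137 µV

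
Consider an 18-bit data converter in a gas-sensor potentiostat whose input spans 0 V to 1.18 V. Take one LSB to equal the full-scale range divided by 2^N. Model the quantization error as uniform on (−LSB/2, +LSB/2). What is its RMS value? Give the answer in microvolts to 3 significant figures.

1.30 µV

Span = 1.18 V.
LSB = 1.18 V / 2^18 = 4.5013 µV.
V_rms = LSB/√12 = 4.5013 µV / √12 = 1.30 µV.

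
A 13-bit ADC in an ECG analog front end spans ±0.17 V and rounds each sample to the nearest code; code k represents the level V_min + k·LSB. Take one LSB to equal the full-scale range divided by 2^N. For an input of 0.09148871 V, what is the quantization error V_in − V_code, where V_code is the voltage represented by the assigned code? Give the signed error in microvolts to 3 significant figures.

Full-scale range = 0.17 V − (-0.17 V) = 0.34 V. LSB = 0.34 V / 2^13 ≈ 41.50 µV.
Position in LSBs: (0.09148871 − (-0.17)) × 8192/0.34 = 6300.3397; rounding gives k = 6300.
V_code = V_min + k × range/2^13 = -0.17 + 6300 × 0.34/8192 = 0.09147460938 V.
Error = V_in − V_code = 0.09148871 − (0.09147460938) = +14.1 µV.

+14.1 µV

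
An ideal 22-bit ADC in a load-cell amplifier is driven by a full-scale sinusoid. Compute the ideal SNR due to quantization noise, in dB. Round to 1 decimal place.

134.2 dB

For an ideal N-bit converter with full-scale sine input, SNR = 6.02 N + 1.76 dB. SNR = 6.02 × 22 + 1.76 = 132.44 + 1.76 = 134.20 dB.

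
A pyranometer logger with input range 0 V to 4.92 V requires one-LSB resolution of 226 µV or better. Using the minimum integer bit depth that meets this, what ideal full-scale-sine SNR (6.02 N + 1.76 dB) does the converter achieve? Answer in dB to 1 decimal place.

92.1 dB

Span = 4.92 V.
4.92 V / 226 µV = 21770. Since 2^14 = 16384 and 2^15 = 32768, N = 15.
6.02(15) + 1.76 = 92.06 dB.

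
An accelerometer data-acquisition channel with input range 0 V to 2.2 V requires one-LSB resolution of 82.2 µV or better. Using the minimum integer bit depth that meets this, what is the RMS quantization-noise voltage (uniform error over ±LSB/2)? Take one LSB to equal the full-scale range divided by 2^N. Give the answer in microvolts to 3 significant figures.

19.4 µV

Full-scale range = 2.2 V.
Levels needed ≥ 2.2/82.2 µV = 26760. 2^15 = 32768 suffices, so N_min = 15.
LSB = 2.2 V / 2^15 = 67.139 µV.
σ_q = LSB/√12 = 67.139 µV/3.4641 = 19.4 µV.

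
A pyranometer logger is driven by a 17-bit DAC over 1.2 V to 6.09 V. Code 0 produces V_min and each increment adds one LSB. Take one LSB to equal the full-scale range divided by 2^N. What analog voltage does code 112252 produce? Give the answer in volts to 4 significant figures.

Full-scale range = 6.09 V − (1.2 V) = 4.89 V. LSB = 4.89 V / 2^17.
Output = V_min + (112252/131072) × range = 1.2 + 0.856415 × 4.89 V
      = 1.2 V + 4.18787 V = 5.38787 V.

5.388 V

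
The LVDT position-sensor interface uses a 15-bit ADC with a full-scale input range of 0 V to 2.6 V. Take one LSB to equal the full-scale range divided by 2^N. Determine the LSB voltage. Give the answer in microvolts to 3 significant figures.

Span = 2.6 V.
2^15 = 32768 levels.
LSB = 2.6 V ÷ 2^15 = 2.6/32768 V = 79.3 µV.

79.3 µV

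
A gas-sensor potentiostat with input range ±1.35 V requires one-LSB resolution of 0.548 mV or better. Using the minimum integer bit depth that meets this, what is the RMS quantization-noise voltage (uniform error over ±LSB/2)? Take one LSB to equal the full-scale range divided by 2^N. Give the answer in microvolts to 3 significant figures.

95.1 µV

Full-scale range = 1.35 V − (-1.35 V) = 2.7 V.
Levels needed ≥ 2.7/0.548 mV = 4927. 2^13 = 8192 suffices, so N_min = 13.
Step size = 2.7/8192 V = 329.59 µV.
V_rms = LSB/√12 = 95.1 µV.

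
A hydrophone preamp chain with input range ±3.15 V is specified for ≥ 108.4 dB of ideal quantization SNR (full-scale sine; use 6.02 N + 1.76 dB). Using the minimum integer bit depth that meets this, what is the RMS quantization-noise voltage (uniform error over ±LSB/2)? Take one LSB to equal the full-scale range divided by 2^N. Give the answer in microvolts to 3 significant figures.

6.94 µV

Full-scale range = 3.15 V − (-3.15 V) = 6.3 V.
N ≥ (108.4 − 1.76)/6.02 = 17.714 → N_min = 18.
LSB = 6.3 V ÷ 2^18 = 6.3/262144 V = 24.033 µV.
σ_q = LSB/√12 = 24.033 µV/3.4641 = 6.94 µV.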